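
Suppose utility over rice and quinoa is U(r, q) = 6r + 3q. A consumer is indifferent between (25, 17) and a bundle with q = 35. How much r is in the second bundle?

U(25, 17) = 201.
Set U(r, 35) = 201 and solve.
6r + 3·35 = 201 ⇒ 6r = 96 ⇒ r = 16.
Check: U(16, 35) = 201.

r = 16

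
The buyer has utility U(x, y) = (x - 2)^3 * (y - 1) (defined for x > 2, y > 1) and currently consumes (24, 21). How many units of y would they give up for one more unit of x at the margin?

MU_x = 3·(x−2)^2·(y−1), MU_y = (x−2)^3.
MRS = (3/1)·(y−1)/(x−2).
At (24, 21): MRS = 30/11.
That is, one extra unit of x is worth 30/11 units of y at the margin.

MRS = 30/11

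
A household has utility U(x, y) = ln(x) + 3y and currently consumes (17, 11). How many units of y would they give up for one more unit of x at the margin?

MU_x = 1/x, MU_y = 3.
MRS = 1/x ÷ 3.
At (17, 11): MRS = 1/51.
So at (17, 11) the consumer would give up 1/51 units of y for one more unit of x.

MRS = 1/51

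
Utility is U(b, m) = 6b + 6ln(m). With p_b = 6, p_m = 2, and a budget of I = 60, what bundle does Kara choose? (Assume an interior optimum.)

b* = 9, m* = 3

MU_b = 6, MU_m = 6/m.
MRS = 6 ÷ (6/m).
Tangency: set MRS = p_b/p_m = 6/2 = 3.
MRS depends only on m: m = 3 ⇒ m* = 3.
From the budget, 6·b = 60 − 2·3 = 54, so b* = 9.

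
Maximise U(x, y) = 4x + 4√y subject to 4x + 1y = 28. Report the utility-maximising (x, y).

MU_x = 4, MU_y = 4/(2√y).
MRS = 4 ÷ (4/(2√y)).
Tangency: set MRS = p_x/p_y = 4/1 = 4.
MRS depends only on y: 2·√y = 4 ⇒ √y = 4/2 = 2 ⇒ y* = 4.
From the budget, 4·x = 28 − 1·4 = 24, so x* = 6.

x* = 6, y* = 4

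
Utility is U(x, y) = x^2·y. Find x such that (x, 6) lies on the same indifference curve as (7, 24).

U(7, 24) = 1176.
Set U(x, 6) = 1176 and solve.
With y = 6: x^2 = 1176/6 = 196; taking the square root, x = 14.
Check: U(14, 6) = 1176.

x = 14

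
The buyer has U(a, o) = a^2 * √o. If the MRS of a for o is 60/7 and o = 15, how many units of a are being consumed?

a = 7

MU_a = 2·a·√o and MU_o = 0.5·a^2·o^(-0.5).
MRS = MU_a/MU_o = (4)·o/a.
Substitute o = 15: MRS = 60/a. Setting 60/a = 60/7 gives a = 60/(60/7) = 7.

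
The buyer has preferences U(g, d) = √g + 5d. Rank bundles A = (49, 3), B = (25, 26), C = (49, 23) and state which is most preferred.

Bundle B

Evaluate utility at each bundle:
U(A) = 22.000.
U(B) = 135.000.
U(C) = 122.000.
Highest utility is B, so B ≻ C ≻ A.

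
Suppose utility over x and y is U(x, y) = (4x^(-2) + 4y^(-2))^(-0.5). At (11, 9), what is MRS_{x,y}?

For CES with ρ = -2, MRS = (y/x)^3.
At (11, 9): MRS = 729/1331.
That is, one extra unit of x is worth 729/1331 units of y at the margin.

MRS = 729/1331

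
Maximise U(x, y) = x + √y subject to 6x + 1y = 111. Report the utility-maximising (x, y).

x* = 17, y* = 9

MU_x = 1, MU_y = 1/(2√y).
MRS = 1 ÷ (1/(2√y)).
Tangency: set MRS = p_x/p_y = 6/1 = 6.
MRS depends only on y: 2·√y = 6 ⇒ √y = 6/2 = 3 ⇒ y* = 9.
From the budget, 6·x = 111 − 1·9 = 102, so x* = 17.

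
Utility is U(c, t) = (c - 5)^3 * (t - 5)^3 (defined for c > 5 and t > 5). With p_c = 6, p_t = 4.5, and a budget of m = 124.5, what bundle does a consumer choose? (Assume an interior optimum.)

MU_c = 3·(c−5)^2·(t−5)^3, MU_t = 3·(c−5)^3·(t−5)^2.
MRS = (t−5)/(c−5).
Tangency: set MRS = p_c/p_t = 6/4.5 = 4/3.
So (t − 5)/(c − 5) = 4/3, i.e. (t − 5) = (4/3)·(c − 5).
Rewrite the budget in excess-of-subsistence terms: 6·(c − 5) + 4.5·(t − 5) = 124.5 − 6·5 − 4.5·5 = 72.
Substituting, 12·(c − 5) = 72, so c − 5 = 6 and c* = 11.
Then t − 5 = (4/3)·6 = 8, so t* = 13.

c* = 11, t* = 13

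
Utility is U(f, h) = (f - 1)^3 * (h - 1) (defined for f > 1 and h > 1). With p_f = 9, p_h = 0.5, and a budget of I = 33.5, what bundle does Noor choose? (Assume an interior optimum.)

MU_f = 3·(f−1)^2·(h−1), MU_h = (f−1)^3.
MRS = (3/1)·(h−1)/(f−1).
Tangency: set MRS = p_f/p_h = 9/0.5 = 18.
So (3/1)·(h − 1)/(f − 1) = 18, i.e. (h − 1) = 6·(f − 1).
Rewrite the budget in excess-of-subsistence terms: 9·(f − 1) + 0.5·(h − 1) = 33.5 − 9·1 − 0.5·1 = 24.
Substituting, 12·(f − 1) = 24, so f − 1 = 2 and f* = 3.
Then h − 1 = 6·2 = 12, so h* = 13.

f* = 3, h* = 13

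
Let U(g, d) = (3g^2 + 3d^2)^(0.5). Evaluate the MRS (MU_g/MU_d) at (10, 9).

MRS = 10/9

For CES with ρ = 2, MRS = (d/g)^(-1).
At (10, 9): MRS = 10/9.
The indifference curve has slope −10/9 at this bundle.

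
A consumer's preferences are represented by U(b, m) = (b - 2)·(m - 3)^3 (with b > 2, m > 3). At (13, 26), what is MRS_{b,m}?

MU_b = (m−3)^3, MU_m = 3·(b−2)·(m−3)^2.
MRS = (1/3)·(m−3)/(b−2).
At (13, 26): MRS = 23/33.
So at (13, 26) the consumer would give up 23/33 units of m for one more unit of b.

MRS = 23/33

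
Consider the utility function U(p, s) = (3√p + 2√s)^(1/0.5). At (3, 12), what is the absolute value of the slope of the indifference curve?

MRS = 3

For CES with ρ = 0.5, MRS = (3/2)·√(s/p).
At (3, 12): MRS = 3.
The indifference curve has slope −3 at this bundle.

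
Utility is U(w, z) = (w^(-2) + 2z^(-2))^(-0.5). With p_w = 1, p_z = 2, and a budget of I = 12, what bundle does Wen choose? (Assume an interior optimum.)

w* = 4, z* = 4

For CES with ρ = -2, MRS = (1/2)·(z/w)^3.
Tangency: set MRS = p_w/p_z = 1/2 = 0.5.
So (z/w)^3 = 1; taking the cube root, z/w = 1, i.e. z = w.
Substitute into the budget 1·w + 2·z = 12: 3·w = 12, so w* = 4 and z* = 4.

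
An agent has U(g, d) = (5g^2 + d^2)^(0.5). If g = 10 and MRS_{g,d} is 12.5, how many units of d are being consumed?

For CES with ρ = 2, MRS = (5/1)·(d/g)^(-1).
Setting (5/1)·(d/10)^(-1) = 12.5 gives (d/10)^(-1) = 2.5, so d/10 = 0.4 and d = 4.

d = 4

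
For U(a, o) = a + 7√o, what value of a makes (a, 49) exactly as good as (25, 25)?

a = 11

U(25, 25) = 60.
Set U(a, 49) = 60 and solve.
With o = 49: √49 = 7, so a = 60 − 7·7 = 11.
Check: U(11, 49) = 60.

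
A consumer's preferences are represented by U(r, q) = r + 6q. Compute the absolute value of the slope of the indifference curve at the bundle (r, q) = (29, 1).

MU_r = 1, MU_q = 6, so MRS = 1/6 at every bundle.
At (29, 1): MRS = 1/6.
That is, one extra unit of r is worth 1/6 units of q at the margin.

MRS = 1/6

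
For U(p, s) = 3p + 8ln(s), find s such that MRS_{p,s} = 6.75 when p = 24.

s = 18

MU_p = 3, MU_s = 8/s.
MRS = 3 ÷ (8/s).
MRS depends only on s: 0.375·s = 6.75 ⇒ s = 6.75/0.375 = 18.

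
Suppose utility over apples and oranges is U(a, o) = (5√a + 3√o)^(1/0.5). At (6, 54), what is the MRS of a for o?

For CES with ρ = 0.5, MRS = (5/3)·√(o/a).
At (6, 54): MRS = 5.
That is, one extra unit of a is worth 5 units of o at the margin.

MRS = 5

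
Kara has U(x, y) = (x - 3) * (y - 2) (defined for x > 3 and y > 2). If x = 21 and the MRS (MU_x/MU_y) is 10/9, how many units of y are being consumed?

y = 22

MU_x = (y−2), MU_y = (x−3).
MRS = (y−2)/(x−3).
Substitute x = 21: MRS = (y − 2)/18. Setting this equal to 10/9 gives y − 2 = (10/9)·18 = 20, so y = 22.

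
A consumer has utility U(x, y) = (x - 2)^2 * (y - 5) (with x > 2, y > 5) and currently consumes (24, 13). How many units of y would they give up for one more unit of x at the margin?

MRS = 8/11

MU_x = 2·(x−2)·(y−5), MU_y = (x−2)^2.
MRS = (2/1)·(y−5)/(x−2).
At (24, 13): MRS = 8/11.
So at (24, 13) the consumer would give up 8/11 units of y for one more unit of x.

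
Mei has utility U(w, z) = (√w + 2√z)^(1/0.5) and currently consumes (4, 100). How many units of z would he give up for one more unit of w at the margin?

For CES with ρ = 0.5, MRS = (1/2)·√(z/w).
At (4, 100): MRS = 2.5.
That is, one extra unit of w is worth 2.5 units of z at the margin.

MRS = 2.5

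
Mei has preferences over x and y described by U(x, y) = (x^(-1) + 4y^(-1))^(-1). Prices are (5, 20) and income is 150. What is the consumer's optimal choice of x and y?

x* = 6, y* = 6

For CES with ρ = -1, MRS = (1/4)·(y/x)^2.
Tangency: set MRS = p_x/p_y = 5/20 = 0.25.
So (y/x)^2 = 1; taking the square root, y/x = 1, i.e. y = x.
Substitute into the budget 5·x + 20·y = 150: 25·x = 150, so x* = 6 and y* = 6.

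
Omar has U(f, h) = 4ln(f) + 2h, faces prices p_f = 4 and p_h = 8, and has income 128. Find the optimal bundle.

MU_f = 4/f, MU_h = 2.
MRS = 4/f ÷ 2.
Tangency: set MRS = p_f/p_h = 4/8 = 0.5.
MRS depends only on f: 2/f = 0.5 ⇒ f* = 2/0.5 = 4.
From the budget, 8·h = 128 − 4·4 = 112, so h* = 14.

f* = 4, h* = 14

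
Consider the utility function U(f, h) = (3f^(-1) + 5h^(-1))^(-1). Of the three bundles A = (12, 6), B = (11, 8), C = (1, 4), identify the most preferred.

Evaluate utility at each bundle:
U(A) = 0.923.
U(B) = 1.114.
U(C) = 0.235.
Highest utility is B, so B ≻ A ≻ C.

Bundle B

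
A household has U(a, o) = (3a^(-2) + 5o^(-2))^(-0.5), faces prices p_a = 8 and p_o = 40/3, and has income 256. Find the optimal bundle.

For CES with ρ = -2, MRS = (3/5)·(o/a)^3.
Tangency: set MRS = p_a/p_o = 8/(40/3) = 0.6.
So (o/a)^3 = 1; taking the cube root, o/a = 1, i.e. o = a.
Substitute into the budget 8·a + (40/3)·o = 256: (64/3)·a = 256, so a* = 12 and o* = 12.

a* = 12, o* = 12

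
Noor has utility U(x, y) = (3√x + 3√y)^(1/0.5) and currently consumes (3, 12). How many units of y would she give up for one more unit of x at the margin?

For CES with ρ = 0.5, MRS = √(y/x).
At (3, 12): MRS = 2.
That is, one extra unit of x is worth 2 units of y at the margin.

MRS = 2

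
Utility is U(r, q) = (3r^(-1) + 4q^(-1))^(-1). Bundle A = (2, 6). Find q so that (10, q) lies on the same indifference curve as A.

U depends on (r, q) only through S = 3r^(-1) + 4q^(-1), so equal utility means equal S. At (2, 6): S = 13/6.
With r = 10: 3·10^(-1) = 0.3, so 4q^(-1) = 13/6 − 0.3 = 28/15, i.e. q^(-1) = 7/15.
Hence q = 1/(7/15) = 15/7.
Check: U(10, 15/7) = 0.4615.

q = 15/7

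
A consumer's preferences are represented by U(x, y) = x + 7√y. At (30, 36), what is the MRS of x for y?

MRS = 12/7

MU_x = 1, MU_y = 7/(2√y).
MRS = 1 ÷ (7/(2√y)).
At (30, 36): MRS = 12/7.
The indifference curve has slope −12/7 at this bundle.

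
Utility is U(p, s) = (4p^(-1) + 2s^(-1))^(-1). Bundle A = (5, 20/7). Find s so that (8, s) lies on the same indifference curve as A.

s = 2

U depends on (p, s) only through S = 4p^(-1) + 2s^(-1), so equal utility means equal S. At (5, 20/7): S = 1.5.
With p = 8: 4·8^(-1) = 0.5, so 2s^(-1) = 1.5 − 0.5 = 1, i.e. s^(-1) = 0.5.
Hence s = 1/0.5 = 2.
Check: U(8, 2) = 0.6667.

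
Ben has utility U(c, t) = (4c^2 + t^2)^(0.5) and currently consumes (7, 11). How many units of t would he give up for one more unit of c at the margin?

MRS = 28/11

For CES with ρ = 2, MRS = (4/1)·(t/c)^(-1).
At (7, 11): MRS = 28/11.
That is, one extra unit of c is worth 28/11 units of t at the margin.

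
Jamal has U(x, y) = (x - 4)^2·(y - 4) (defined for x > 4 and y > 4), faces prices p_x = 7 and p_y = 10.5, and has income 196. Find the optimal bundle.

x* = 16, y* = 8

MU_x = 2·(x−4)·(y−4), MU_y = (x−4)^2.
MRS = (2/1)·(y−4)/(x−4).
Tangency: set MRS = p_x/p_y = 7/10.5 = 2/3.
So (2/1)·(y − 4)/(x − 4) = 2/3, i.e. (y − 4) = (1/3)·(x − 4).
Rewrite the budget in excess-of-subsistence terms: 7·(x − 4) + 10.5·(y − 4) = 196 − 7·4 − 10.5·4 = 126.
Substituting, 10.5·(x − 4) = 126, so x − 4 = 12 and x* = 16.
Then y − 4 = (1/3)·12 = 4, so y* = 8.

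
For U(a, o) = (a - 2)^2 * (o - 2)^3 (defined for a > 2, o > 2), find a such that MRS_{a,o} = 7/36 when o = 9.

MU_a = 2·(a−2)·(o−2)^3, MU_o = 3·(a−2)^2·(o−2)^2.
MRS = (2/3)·(o−2)/(a−2).
Substitute o = 9: MRS = (14/3)/(a − 2). Setting this equal to 7/36 gives a − 2 = (14/3)/(7/36) = 24, so a = 26.

a = 26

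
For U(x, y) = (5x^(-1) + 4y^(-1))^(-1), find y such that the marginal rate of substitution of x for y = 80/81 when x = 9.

For CES with ρ = -1, MRS = (5/4)·(y/x)^2.
Setting (5/4)·(y/9)^2 = 80/81 gives (y/9)^2 = 64/81, so y/9 = 8/9 and y = 8.

y = 8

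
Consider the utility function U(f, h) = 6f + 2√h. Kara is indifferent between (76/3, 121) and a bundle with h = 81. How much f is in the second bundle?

U(76/3, 121) = 174.
Set U(f, 81) = 174 and solve.
With h = 81: √81 = 9, so 6f = 174 − 2·9 = 156 and f = 26.
Check: U(26, 81) = 174.

f = 26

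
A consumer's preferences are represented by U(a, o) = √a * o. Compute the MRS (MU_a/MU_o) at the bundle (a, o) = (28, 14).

MRS = 0.25

MU_a = 0.5·a^(-0.5)·o and MU_o = √a.
MRS = MU_a/MU_o = (0.5)·o/a.
At (28, 14): MRS = 0.25.
So at (28, 14) the consumer would give up 0.25 units of o for one more unit of a.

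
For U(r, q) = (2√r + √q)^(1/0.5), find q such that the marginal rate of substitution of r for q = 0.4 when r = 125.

q = 5

For CES with ρ = 0.5, MRS = (2/1)·√(q/r).
Setting (2/1)·√(q/125) = 0.4 gives √(q/125) = 0.2, so q/125 = 1/25 and q = 5.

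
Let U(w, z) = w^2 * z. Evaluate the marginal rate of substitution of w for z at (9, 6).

MRS = 4/3

MU_w = 2·w·z and MU_z = w^2.
MRS = MU_w/MU_z = (2/1)·z/w.
At (9, 6): MRS = 4/3.
That is, one extra unit of w is worth 4/3 units of z at the margin.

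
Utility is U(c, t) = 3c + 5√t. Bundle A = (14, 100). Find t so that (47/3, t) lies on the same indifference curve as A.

U(14, 100) = 92.
Set U(47/3, t) = 92 and solve.
With c = 47/3: 5√t = 92 − 3·47/3 = 45, so √t = 9 and t = 81.
Check: U(47/3, 81) = 92.

t = 81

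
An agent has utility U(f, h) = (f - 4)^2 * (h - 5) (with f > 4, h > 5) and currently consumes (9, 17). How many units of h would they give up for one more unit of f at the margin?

MRS = 4.8

MU_f = 2·(f−4)·(h−5), MU_h = (f−4)^2.
MRS = (2/1)·(h−5)/(f−4).
At (9, 17): MRS = 4.8.
So at (9, 17) the consumer would give up 4.8 units of h for one more unit of f.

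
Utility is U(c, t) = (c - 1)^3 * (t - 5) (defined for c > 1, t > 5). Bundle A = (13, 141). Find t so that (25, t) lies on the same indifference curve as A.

t = 22

U(13, 141) = 235008.
Set U(25, t) = 235008 and solve.
With c = 25: (25 − 1)^3 = 13824, so (t − 5) = 235008/13824 = 17.
So t = 5 + 17 = 22.
Check: U(25, 22) = 235008.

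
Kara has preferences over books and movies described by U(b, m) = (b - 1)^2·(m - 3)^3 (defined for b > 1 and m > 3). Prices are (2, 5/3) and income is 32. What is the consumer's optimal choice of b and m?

MU_b = 2·(b−1)·(m−3)^3, MU_m = 3·(b−1)^2·(m−3)^2.
MRS = (2/3)·(m−3)/(b−1).
Tangency: set MRS = p_b/p_m = 2/(5/3) = 1.2.
So (2/3)·(m − 3)/(b − 1) = 1.2, i.e. (m − 3) = 1.8·(b − 1).
Rewrite the budget in excess-of-subsistence terms: 2·(b − 1) + (5/3)·(m − 3) = 32 − 2·1 − (5/3)·3 = 25.
Substituting, 5·(b − 1) = 25, so b − 1 = 5 and b* = 6.
Then m − 3 = 1.8·5 = 9, so m* = 12.

b* = 6, m* = 12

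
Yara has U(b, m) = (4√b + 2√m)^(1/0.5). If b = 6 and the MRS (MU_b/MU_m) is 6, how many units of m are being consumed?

For CES with ρ = 0.5, MRS = (4/2)·√(m/b).
Setting (4/2)·√(m/6) = 6 gives √(m/6) = 3, so m/6 = 9 and m = 54.

m = 54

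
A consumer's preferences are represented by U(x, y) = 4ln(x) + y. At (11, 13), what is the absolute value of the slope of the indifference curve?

MU_x = 4/x, MU_y = 1.
MRS = 4/x ÷ 1.
At (11, 13): MRS = 4/11.
So at (11, 13) the consumer would give up 4/11 units of y for one more unit of x.

MRS = 4/11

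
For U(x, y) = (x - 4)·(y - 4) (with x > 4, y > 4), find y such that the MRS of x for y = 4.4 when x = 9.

MU_x = (y−4), MU_y = (x−4).
MRS = (y−4)/(x−4).
Substitute x = 9: MRS = (y − 4)/5. Setting this equal to 4.4 gives y − 4 = 4.4·5 = 22, so y = 26.

y = 26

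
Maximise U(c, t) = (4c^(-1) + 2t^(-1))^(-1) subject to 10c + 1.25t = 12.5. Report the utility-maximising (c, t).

For CES with ρ = -1, MRS = (4/2)·(t/c)^2.
Tangency: set MRS = p_c/p_t = 10/1.25 = 8.
So (t/c)^2 = 4; taking the square root, t/c = 2, i.e. t = 2·c.
Substitute into the budget 10·c + 1.25·t = 12.5: 12.5·c = 12.5, so c* = 1 and t* = 2·1 = 2.

c* = 1, t* = 2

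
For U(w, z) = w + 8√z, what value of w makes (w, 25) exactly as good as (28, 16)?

U(28, 16) = 60.
Set U(w, 25) = 60 and solve.
With z = 25: √25 = 5, so w = 60 − 8·5 = 20.
Check: U(20, 25) = 60.

w = 20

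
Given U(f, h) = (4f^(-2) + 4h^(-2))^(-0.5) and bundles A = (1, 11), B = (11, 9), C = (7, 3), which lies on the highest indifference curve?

Bundle B

Evaluate utility at each bundle:
U(A) = 0.498.
U(B) = 3.483.
U(C) = 1.379.
Highest utility is B, so B ≻ C ≻ A.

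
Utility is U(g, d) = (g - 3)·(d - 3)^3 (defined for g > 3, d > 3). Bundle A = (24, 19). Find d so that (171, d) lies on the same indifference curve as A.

d = 11

U(24, 19) = 86016.
Set U(171, d) = 86016 and solve.
With g = 171: (171 − 3) = 168, so (d − 3)^3 = 86016/168 = 512.
Taking the cube root (with d > 3): d − 3 = 8, so d = 11.
Check: U(171, 11) = 86016.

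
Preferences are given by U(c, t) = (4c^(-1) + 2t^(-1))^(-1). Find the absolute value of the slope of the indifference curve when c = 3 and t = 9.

For CES with ρ = -1, MRS = (4/2)·(t/c)^2.
At (3, 9): MRS = 18.
The indifference curve has slope −18 at this bundle.

MRS = 18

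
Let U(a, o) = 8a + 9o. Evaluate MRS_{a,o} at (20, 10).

MRS = 8/9

MU_a = 8, MU_o = 9, so MRS = 8/9 at every bundle.
At (20, 10): MRS = 8/9.
So at (20, 10) the consumer would give up 8/9 units of o for one more unit of a.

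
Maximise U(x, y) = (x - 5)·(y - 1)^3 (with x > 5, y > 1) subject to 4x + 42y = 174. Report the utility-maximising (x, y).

x* = 12, y* = 3

MU_x = (y−1)^3, MU_y = 3·(x−5)·(y−1)^2.
MRS = (1/3)·(y−1)/(x−5).
Tangency: set MRS = p_x/p_y = 4/42 = 2/21.
So (1/3)·(y − 1)/(x − 5) = 2/21, i.e. (y − 1) = (2/7)·(x − 5).
Rewrite the budget in excess-of-subsistence terms: 4·(x − 5) + 42·(y − 1) = 174 − 4·5 − 42·1 = 112.
Substituting, 16·(x − 5) = 112, so x − 5 = 7 and x* = 12.
Then y − 1 = (2/7)·7 = 2, so y* = 3.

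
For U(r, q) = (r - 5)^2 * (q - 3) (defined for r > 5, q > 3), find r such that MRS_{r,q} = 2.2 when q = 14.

r = 15

MU_r = 2·(r−5)·(q−3), MU_q = (r−5)^2.
MRS = (2/1)·(q−3)/(r−5).
Substitute q = 14: MRS = 22/(r − 5). Setting this equal to 2.2 gives r − 5 = 22/2.2 = 10, so r = 15.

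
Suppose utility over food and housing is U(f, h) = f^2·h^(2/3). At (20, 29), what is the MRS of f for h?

MU_f = 2·f·h^(2/3) and MU_h = 2/3·f^2·h^(-1/3).
MRS = MU_f/MU_h = (3)·h/f.
At (20, 29): MRS = 4.35.
The indifference curve has slope −4.35 at this bundle.

MRS = 4.35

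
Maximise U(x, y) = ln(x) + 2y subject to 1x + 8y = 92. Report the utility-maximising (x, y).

MU_x = 1/x, MU_y = 2.
MRS = 1/x ÷ 2.
Tangency: set MRS = p_x/p_y = 1/8 = 0.125.
MRS depends only on x: 0.5/x = 0.125 ⇒ x* = 0.5/0.125 = 4.
From the budget, 8·y = 92 − 1·4 = 88, so y* = 11.

x* = 4, y* = 11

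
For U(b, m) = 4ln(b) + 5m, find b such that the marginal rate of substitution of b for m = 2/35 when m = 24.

MU_b = 4/b, MU_m = 5.
MRS = 4/b ÷ 5.
MRS depends only on b: 0.8/b = 2/35 ⇒ b = 0.8/(2/35) = 14.

b = 14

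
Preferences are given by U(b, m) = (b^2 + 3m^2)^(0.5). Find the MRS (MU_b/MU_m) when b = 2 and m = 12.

MRS = 1/18

For CES with ρ = 2, MRS = (1/3)·(m/b)^(-1).
At (2, 12): MRS = 1/18.
The indifference curve has slope −1/18 at this bundle.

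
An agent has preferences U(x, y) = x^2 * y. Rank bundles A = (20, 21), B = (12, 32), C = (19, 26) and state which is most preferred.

Evaluate utility at each bundle:
U(A) = 8400.
U(B) = 4608.
U(C) = 9386.
Highest utility is C, so C ≻ A ≻ B.

Bundle C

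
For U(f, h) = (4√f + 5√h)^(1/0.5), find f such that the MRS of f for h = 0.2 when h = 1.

For CES with ρ = 0.5, MRS = (4/5)·√(h/f).
Setting (4/5)·√(1/f) = 0.2 gives √(1/f) = 0.25, so 1/f = 1/16 and f = 16.

f = 16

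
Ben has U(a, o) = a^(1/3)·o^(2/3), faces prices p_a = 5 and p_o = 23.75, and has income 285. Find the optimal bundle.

MU_a = 1/3·a^(-2/3)·o^(2/3) and MU_o = 2/3·a^(1/3)·o^(-1/3).
MRS = MU_a/MU_o = (0.5)·o/a.
Tangency: set MRS = p_a/p_o = 5/23.75 = 4/19.
So (0.5)·o/a = 4/19, i.e. o = (8/19)·a.
Substitute into the budget 5·a + 23.75·o = 285: 15·a = 285, so a* = 19.
Then o* = (8/19)·19 = 8.

a* = 19, o* = 8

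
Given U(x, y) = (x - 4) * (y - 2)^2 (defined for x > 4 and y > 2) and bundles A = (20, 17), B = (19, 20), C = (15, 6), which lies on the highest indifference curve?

Bundle B

Evaluate utility at each bundle:
U(A) = 3600.
U(B) = 4860.
U(C) = 176.
Highest utility is B, so B ≻ A ≻ C.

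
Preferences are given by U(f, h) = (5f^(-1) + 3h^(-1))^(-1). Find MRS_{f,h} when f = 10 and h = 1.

For CES with ρ = -1, MRS = (5/3)·(h/f)^2.
At (10, 1): MRS = 1/60.
That is, one extra unit of f is worth 1/60 units of h at the margin.

MRS = 1/60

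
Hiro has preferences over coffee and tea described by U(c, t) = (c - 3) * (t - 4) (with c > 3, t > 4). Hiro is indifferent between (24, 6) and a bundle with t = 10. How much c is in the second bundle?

c = 10

U(24, 6) = 42.
Set U(c, 10) = 42 and solve.
With t = 10: (10 − 4) = 6, so (c − 3) = 42/6 = 7.
So c = 3 + 7 = 10.
Check: U(10, 10) = 42.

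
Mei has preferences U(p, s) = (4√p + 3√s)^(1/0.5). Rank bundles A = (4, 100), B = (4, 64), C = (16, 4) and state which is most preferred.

Evaluate utility at each bundle:
U(A) = 1444.000.
U(B) = 1024.000.
U(C) = 484.000.
Highest utility is A, so A ≻ B ≻ C.

Bundle A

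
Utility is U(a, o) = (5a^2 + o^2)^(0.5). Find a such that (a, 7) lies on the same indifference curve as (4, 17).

a = 8

U depends on (a, o) only through S = 5a^2 + o^2, so equal utility means equal S. At (4, 17): S = 369.
With o = 7: 7^2 = 49, so 5a^2 = 369 − 49 = 320, i.e. a^2 = 64.
Hence a = √64 = 8.
Check: U(8, 7) = 19.2094.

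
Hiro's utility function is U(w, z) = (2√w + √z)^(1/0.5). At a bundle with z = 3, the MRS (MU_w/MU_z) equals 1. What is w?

For CES with ρ = 0.5, MRS = (2/1)·√(z/w).
Setting (2/1)·√(3/w) = 1 gives √(3/w) = 0.5, so 3/w = 0.25 and w = 12.

w = 12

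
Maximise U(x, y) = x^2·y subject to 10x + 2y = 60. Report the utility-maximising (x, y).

MU_x = 2·x·y and MU_y = x^2.
MRS = MU_x/MU_y = (2/1)·y/x.
Tangency: set MRS = p_x/p_y = 10/2 = 5.
So (2/1)·y/x = 5, i.e. y = 2.5·x.
Substitute into the budget 10·x + 2·y = 60: 15·x = 60, so x* = 4.
Then y* = 2.5·4 = 10.

x* = 4, y* = 10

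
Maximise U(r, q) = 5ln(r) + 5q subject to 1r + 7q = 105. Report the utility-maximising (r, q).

MU_r = 5/r, MU_q = 5.
MRS = 5/r ÷ 5.
Tangency: set MRS = p_r/p_q = 1/7.
MRS depends only on r: 1/r = 1/7 ⇒ r* = 1/(1/7) = 7.
From the budget, 7·q = 105 − 1·7 = 98, so q* = 14.

r* = 7, q* = 14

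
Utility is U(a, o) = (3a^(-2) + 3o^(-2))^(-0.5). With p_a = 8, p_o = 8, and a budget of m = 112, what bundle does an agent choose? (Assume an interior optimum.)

a* = 7, o* = 7

For CES with ρ = -2, MRS = (o/a)^3.
Tangency: set MRS = p_a/p_o = 8/8 = 1.
So (o/a)^3 = 1; taking the cube root, o/a = 1, i.e. o = a.
Substitute into the budget 8·a + 8·o = 112: 16·a = 112, so a* = 7 and o* = 7.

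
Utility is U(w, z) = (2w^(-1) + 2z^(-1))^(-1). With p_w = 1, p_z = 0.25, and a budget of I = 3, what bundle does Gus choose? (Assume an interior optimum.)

For CES with ρ = -1, MRS = (z/w)^2.
Tangency: set MRS = p_w/p_z = 1/0.25 = 4.
So (z/w)^2 = 4; taking the square root, z/w = 2, i.e. z = 2·w.
Substitute into the budget 1·w + 0.25·z = 3: 1.5·w = 3, so w* = 2 and z* = 2·2 = 4.

w* = 2, z* = 4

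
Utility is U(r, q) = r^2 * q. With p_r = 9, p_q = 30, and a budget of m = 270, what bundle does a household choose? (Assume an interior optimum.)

MU_r = 2·r·q and MU_q = r^2.
MRS = MU_r/MU_q = (2/1)·q/r.
Tangency: set MRS = p_r/p_q = 9/30 = 0.3.
So (2/1)·q/r = 0.3, i.e. q = 0.15·r.
Substitute into the budget 9·r + 30·q = 270: 13.5·r = 270, so r* = 20.
Then q* = 0.15·20 = 3.

r* = 20, q* = 3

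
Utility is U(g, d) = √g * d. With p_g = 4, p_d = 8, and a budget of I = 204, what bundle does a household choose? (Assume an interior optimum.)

MU_g = 0.5·g^(-0.5)·d and MU_d = √g.
MRS = MU_g/MU_d = (0.5)·d/g.
Tangency: set MRS = p_g/p_d = 4/8 = 0.5.
So (0.5)·d/g = 0.5, i.e. d = g.
Substitute into the budget 4·g + 8·d = 204: 12·g = 204, so g* = 17.
Then d* = 17.

g* = 17, d* = 17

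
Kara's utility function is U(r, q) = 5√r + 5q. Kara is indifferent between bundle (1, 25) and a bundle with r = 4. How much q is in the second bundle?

q = 24

U(1, 25) = 130.
Set U(4, q) = 130 and solve.
With r = 4: √4 = 2, so 5q = 130 − 5·2 = 120 and q = 24.
Check: U(4, 24) = 130.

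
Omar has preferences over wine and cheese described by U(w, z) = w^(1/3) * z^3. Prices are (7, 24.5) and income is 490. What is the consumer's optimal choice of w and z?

MU_w = 1/3·w^(-2/3)·z^3 and MU_z = 3·w^(1/3)·z^2.
MRS = MU_w/MU_z = (1/9)·z/w.
Tangency: set MRS = p_w/p_z = 7/24.5 = 2/7.
So (1/9)·z/w = 2/7, i.e. z = (18/7)·w.
Substitute into the budget 7·w + 24.5·z = 490: 70·w = 490, so w* = 7.
Then z* = (18/7)·7 = 18.

w* = 7, z* = 18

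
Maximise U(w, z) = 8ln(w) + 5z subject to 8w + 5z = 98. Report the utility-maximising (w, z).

w* = 1, z* = 18

MU_w = 8/w, MU_z = 5.
MRS = 8/w ÷ 5.
Tangency: set MRS = p_w/p_z = 8/5 = 1.6.
MRS depends only on w: 1.6/w = 1.6 ⇒ w* = 1.6/1.6 = 1.
From the budget, 5·z = 98 − 8·1 = 90, so z* = 18.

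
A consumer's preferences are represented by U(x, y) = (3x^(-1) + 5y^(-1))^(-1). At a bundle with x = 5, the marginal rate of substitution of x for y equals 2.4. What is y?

y = 10

For CES with ρ = -1, MRS = (3/5)·(y/x)^2.
Setting (3/5)·(y/5)^2 = 2.4 gives (y/5)^2 = 4, so y/5 = 2 and y = 10.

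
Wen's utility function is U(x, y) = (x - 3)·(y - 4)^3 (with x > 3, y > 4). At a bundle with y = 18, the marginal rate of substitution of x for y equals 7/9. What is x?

x = 9

MU_x = (y−4)^3, MU_y = 3·(x−3)·(y−4)^2.
MRS = (1/3)·(y−4)/(x−3).
Substitute y = 18: MRS = (14/3)/(x − 3). Setting this equal to 7/9 gives x − 3 = (14/3)/(7/9) = 6, so x = 9.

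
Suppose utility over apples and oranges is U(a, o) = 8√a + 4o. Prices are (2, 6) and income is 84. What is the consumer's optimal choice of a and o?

a* = 9, o* = 11

MU_a = 8/(2√a), MU_o = 4.
MRS = 8/(2√a) ÷ 4.
Tangency: set MRS = p_a/p_o = 2/6 = 1/3.
MRS depends only on a: 1/√a = 1/3 ⇒ √a = 1/(1/3) = 3 ⇒ a* = 9.
From the budget, 6·o = 84 − 2·9 = 66, so o* = 11.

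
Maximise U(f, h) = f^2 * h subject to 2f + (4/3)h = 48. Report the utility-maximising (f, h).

MU_f = 2·f·h and MU_h = f^2.
MRS = MU_f/MU_h = (2/1)·h/f.
Tangency: set MRS = p_f/p_h = 2/(4/3) = 1.5.
So (2/1)·h/f = 1.5, i.e. h = 0.75·f.
Substitute into the budget 2·f + (4/3)·h = 48: 3·f = 48, so f* = 16.
Then h* = 0.75·16 = 12.

f* = 16, h* = 12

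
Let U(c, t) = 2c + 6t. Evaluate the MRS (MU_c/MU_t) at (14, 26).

MU_c = 2, MU_t = 6, so MRS = 2/6 = 1/3 at every bundle.
At (14, 26): MRS = 1/3.
That is, one extra unit of c is worth 1/3 units of t at the margin.

MRS = 1/3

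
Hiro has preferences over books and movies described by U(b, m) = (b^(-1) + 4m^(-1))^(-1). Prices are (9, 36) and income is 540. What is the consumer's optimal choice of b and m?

b* = 12, m* = 12

For CES with ρ = -1, MRS = (1/4)·(m/b)^2.
Tangency: set MRS = p_b/p_m = 9/36 = 0.25.
So (m/b)^2 = 1; taking the square root, m/b = 1, i.e. m = b.
Substitute into the budget 9·b + 36·m = 540: 45·b = 540, so b* = 12 and m* = 12.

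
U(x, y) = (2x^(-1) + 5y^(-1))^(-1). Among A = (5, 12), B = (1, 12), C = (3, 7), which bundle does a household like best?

Bundle A

Evaluate utility at each bundle:
U(A) = 1.224.
U(B) = 0.414.
U(C) = 0.724.
Highest utility is A, so A ≻ C ≻ B.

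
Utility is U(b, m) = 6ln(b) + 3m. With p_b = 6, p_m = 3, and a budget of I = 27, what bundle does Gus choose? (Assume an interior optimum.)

MU_b = 6/b, MU_m = 3.
MRS = 6/b ÷ 3.
Tangency: set MRS = p_b/p_m = 6/3 = 2.
MRS depends only on b: 2/b = 2 ⇒ b* = 2/2 = 1.
From the budget, 3·m = 27 − 6·1 = 21, so m* = 7.

b* = 1, m* = 7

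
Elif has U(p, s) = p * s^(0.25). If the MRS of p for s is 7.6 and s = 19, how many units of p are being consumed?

MU_p = s^(0.25) and MU_s = 0.25·p·s^(-0.75).
MRS = MU_p/MU_s = (4)·s/p.
Substitute s = 19: MRS = 76/p. Setting 76/p = 7.6 gives p = 76/7.6 = 10.

p = 10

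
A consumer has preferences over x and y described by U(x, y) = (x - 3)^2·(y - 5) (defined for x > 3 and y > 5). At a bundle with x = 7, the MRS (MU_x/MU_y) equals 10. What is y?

MU_x = 2·(x−3)·(y−5), MU_y = (x−3)^2.
MRS = (2/1)·(y−5)/(x−3).
Substitute x = 7: MRS = (y − 5)/2. Setting this equal to 10 gives y − 5 = 10·2 = 20, so y = 25.

y = 25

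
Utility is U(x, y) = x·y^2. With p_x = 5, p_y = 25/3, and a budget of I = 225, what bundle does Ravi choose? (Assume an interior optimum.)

MU_x = y^2 and MU_y = 2·x·y.
MRS = MU_x/MU_y = (1/2)·y/x.
Tangency: set MRS = p_x/p_y = 5/(25/3) = 0.6.
So (1/2)·y/x = 0.6, i.e. y = 1.2·x.
Substitute into the budget 5·x + (25/3)·y = 225: 15·x = 225, so x* = 15.
Then y* = 1.2·15 = 18.

x* = 15, y* = 18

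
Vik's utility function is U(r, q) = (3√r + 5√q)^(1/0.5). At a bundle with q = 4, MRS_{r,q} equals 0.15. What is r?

r = 64

For CES with ρ = 0.5, MRS = (3/5)·√(q/r).
Setting (3/5)·√(4/r) = 0.15 gives √(4/r) = 0.25, so 4/r = 1/16 and r = 64.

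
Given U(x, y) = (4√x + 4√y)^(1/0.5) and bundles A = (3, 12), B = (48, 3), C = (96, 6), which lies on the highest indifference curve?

Bundle C

Evaluate utility at each bundle:
U(A) = 432.000.
U(B) = 1200.000.
U(C) = 2400.000.
Highest utility is C, so C ≻ B ≻ A.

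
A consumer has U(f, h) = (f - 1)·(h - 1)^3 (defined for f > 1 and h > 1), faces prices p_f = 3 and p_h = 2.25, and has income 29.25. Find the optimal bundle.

f* = 3, h* = 9

MU_f = (h−1)^3, MU_h = 3·(f−1)·(h−1)^2.
MRS = (1/3)·(h−1)/(f−1).
Tangency: set MRS = p_f/p_h = 3/2.25 = 4/3.
So (1/3)·(h − 1)/(f − 1) = 4/3, i.e. (h − 1) = 4·(f − 1).
Rewrite the budget in excess-of-subsistence terms: 3·(f − 1) + 2.25·(h − 1) = 29.25 − 3·1 − 2.25·1 = 24.
Substituting, 12·(f − 1) = 24, so f − 1 = 2 and f* = 3.
Then h − 1 = 4·2 = 8, so h* = 9.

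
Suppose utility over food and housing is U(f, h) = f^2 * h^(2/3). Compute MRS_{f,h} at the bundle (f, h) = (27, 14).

MU_f = 2·f·h^(2/3) and MU_h = 2/3·f^2·h^(-1/3).
MRS = MU_f/MU_h = (3)·h/f.
At (27, 14): MRS = 14/9.
So at (27, 14) the consumer would give up 14/9 units of h for one more unit of f.

MRS = 14/9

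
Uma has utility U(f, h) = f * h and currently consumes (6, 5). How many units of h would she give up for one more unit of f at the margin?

MU_f = h and MU_h = f.
MRS = MU_f/MU_h = h/f.
At (6, 5): MRS = 5/6.
So at (6, 5) the consumer would give up 5/6 units of h for one more unit of f.

MRS = 5/6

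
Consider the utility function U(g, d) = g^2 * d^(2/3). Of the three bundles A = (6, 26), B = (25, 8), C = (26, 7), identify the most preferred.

Bundle B

Evaluate utility at each bundle:
U(A) = 315.950.
U(B) = 2500.000.
U(C) = 2473.691.
Highest utility is B, so B ≻ C ≻ A.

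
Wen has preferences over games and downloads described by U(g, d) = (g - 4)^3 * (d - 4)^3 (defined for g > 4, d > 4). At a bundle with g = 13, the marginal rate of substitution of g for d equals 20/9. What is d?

MU_g = 3·(g−4)^2·(d−4)^3, MU_d = 3·(g−4)^3·(d−4)^2.
MRS = (d−4)/(g−4).
Substitute g = 13: MRS = (d − 4)/9. Setting this equal to 20/9 gives d − 4 = (20/9)·9 = 20, so d = 24.

d = 24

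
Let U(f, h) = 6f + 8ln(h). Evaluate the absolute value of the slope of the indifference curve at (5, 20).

MU_f = 6, MU_h = 8/h.
MRS = 6 ÷ (8/h).
At (5, 20): MRS = 15.
So at (5, 20) the consumer would give up 15 units of h for one more unit of f.

MRS = 15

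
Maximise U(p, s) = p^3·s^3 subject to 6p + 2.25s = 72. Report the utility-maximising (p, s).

p* = 6, s* = 16

MU_p = 3·p^2·s^3 and MU_s = 3·p^3·s^2.
MRS = MU_p/MU_s = s/p.
Tangency: set MRS = p_p/p_s = 6/2.25 = 8/3.
So s/p = 8/3, i.e. s = (8/3)·p.
Substitute into the budget 6·p + 2.25·s = 72: 12·p = 72, so p* = 6.
Then s* = (8/3)·6 = 16.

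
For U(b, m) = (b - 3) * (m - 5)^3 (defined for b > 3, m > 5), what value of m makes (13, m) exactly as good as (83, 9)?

m = 13

U(83, 9) = 5120.
Set U(13, m) = 5120 and solve.
With b = 13: (13 − 3) = 10, so (m − 5)^3 = 5120/10 = 512.
Taking the cube root (with m > 5): m − 5 = 8, so m = 13.
Check: U(13, 13) = 5120.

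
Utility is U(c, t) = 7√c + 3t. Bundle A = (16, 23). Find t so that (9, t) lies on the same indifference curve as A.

t = 76/3

U(16, 23) = 97.
Set U(9, t) = 97 and solve.
With c = 9: √9 = 3, so 3t = 97 − 7·3 = 76 and t = 76/3.
Check: U(9, 76/3) = 97.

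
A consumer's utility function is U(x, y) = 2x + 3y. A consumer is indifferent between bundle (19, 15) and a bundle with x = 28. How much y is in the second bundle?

y = 9

U(19, 15) = 83.
Set U(28, y) = 83 and solve.
2·28 + 3y = 83 ⇒ 3y = 27 ⇒ y = 9.
Check: U(28, 9) = 83.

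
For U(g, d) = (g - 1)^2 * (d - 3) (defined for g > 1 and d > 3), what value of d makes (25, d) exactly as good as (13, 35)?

d = 11

U(13, 35) = 4608.
Set U(25, d) = 4608 and solve.
With g = 25: (25 − 1)^2 = 576, so (d − 3) = 4608/576 = 8.
So d = 3 + 8 = 11.
Check: U(25, 11) = 4608.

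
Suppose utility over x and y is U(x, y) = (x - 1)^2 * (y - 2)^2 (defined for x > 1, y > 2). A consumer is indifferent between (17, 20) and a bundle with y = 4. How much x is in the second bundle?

U(17, 20) = 82944.
Set U(x, 4) = 82944 and solve.
With y = 4: (4 − 2)^2 = 4, so (x − 1)^2 = 82944/4 = 20736.
Taking the square root (with x > 1): x − 1 = 144, so x = 145.
Check: U(145, 4) = 82944.

x = 145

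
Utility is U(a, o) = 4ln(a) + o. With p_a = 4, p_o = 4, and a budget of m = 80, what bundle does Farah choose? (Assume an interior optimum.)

a* = 4, o* = 16

MU_a = 4/a, MU_o = 1.
MRS = 4/a ÷ 1.
Tangency: set MRS = p_a/p_o = 4/4 = 1.
MRS depends only on a: 4/a = 1 ⇒ a* = 4/1 = 4.
From the budget, 4·o = 80 − 4·4 = 64, so o* = 16.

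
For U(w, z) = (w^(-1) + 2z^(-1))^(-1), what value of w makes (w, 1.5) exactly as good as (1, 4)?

U depends on (w, z) only through S = w^(-1) + 2z^(-1), so equal utility means equal S. At (1, 4): S = 1.5.
With z = 1.5: 2·1.5^(-1) = 4/3, so w^(-1) = 1.5 − 4/3 = 1/6.
Hence w = 1/(1/6) = 6.
Check: U(6, 1.5) = 0.6667.

w = 6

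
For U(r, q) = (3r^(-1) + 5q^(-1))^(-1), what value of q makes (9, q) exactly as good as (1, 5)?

q = 15/11

U depends on (r, q) only through S = 3r^(-1) + 5q^(-1), so equal utility means equal S. At (1, 5): S = 4.
With r = 9: 3·9^(-1) = 1/3, so 5q^(-1) = 4 − 1/3 = 11/3, i.e. q^(-1) = 11/15.
Hence q = 1/(11/15) = 15/11.
Check: U(9, 15/11) = 0.25.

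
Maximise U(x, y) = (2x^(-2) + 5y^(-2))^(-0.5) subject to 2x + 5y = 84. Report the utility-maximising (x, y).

For CES with ρ = -2, MRS = (2/5)·(y/x)^3.
Tangency: set MRS = p_x/p_y = 2/5 = 0.4.
So (y/x)^3 = 1; taking the cube root, y/x = 1, i.e. y = x.
Substitute into the budget 2·x + 5·y = 84: 7·x = 84, so x* = 12 and y* = 12.

x* = 12, y* = 12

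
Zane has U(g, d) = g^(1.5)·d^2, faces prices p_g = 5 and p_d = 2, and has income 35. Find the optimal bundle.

g* = 3, d* = 10

MU_g = 1.5·√g·d^2 and MU_d = 2·g^(1.5)·d.
MRS = MU_g/MU_d = (0.75)·d/g.
Tangency: set MRS = p_g/p_d = 5/2 = 2.5.
So (0.75)·d/g = 2.5, i.e. d = (10/3)·g.
Substitute into the budget 5·g + 2·d = 35: (35/3)·g = 35, so g* = 3.
Then d* = (10/3)·3 = 10.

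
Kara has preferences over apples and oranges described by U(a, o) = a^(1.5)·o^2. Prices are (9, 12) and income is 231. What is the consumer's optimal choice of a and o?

MU_a = 1.5·√a·o^2 and MU_o = 2·a^(1.5)·o.
MRS = MU_a/MU_o = (0.75)·o/a.
Tangency: set MRS = p_a/p_o = 9/12 = 0.75.
So (0.75)·o/a = 0.75, i.e. o = a.
Substitute into the budget 9·a + 12·o = 231: 21·a = 231, so a* = 11.
Then o* = 11.

a* = 11, o* = 11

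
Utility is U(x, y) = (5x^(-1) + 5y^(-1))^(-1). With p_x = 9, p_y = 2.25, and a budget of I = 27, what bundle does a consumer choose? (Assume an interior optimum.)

x* = 2, y* = 4

For CES with ρ = -1, MRS = (y/x)^2.
Tangency: set MRS = p_x/p_y = 9/2.25 = 4.
So (y/x)^2 = 4; taking the square root, y/x = 2, i.e. y = 2·x.
Substitute into the budget 9·x + 2.25·y = 27: 13.5·x = 27, so x* = 2 and y* = 2·2 = 4.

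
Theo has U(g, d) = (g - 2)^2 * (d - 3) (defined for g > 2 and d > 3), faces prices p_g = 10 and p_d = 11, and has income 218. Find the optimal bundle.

g* = 13, d* = 8

MU_g = 2·(g−2)·(d−3), MU_d = (g−2)^2.
MRS = (2/1)·(d−3)/(g−2).
Tangency: set MRS = p_g/p_d = 10/11.
So (2/1)·(d − 3)/(g − 2) = 10/11, i.e. (d − 3) = (5/11)·(g − 2).
Rewrite the budget in excess-of-subsistence terms: 10·(g − 2) + 11·(d − 3) = 218 − 10·2 − 11·3 = 165.
Substituting, 15·(g − 2) = 165, so g − 2 = 11 and g* = 13.
Then d − 3 = (5/11)·11 = 5, so d* = 8.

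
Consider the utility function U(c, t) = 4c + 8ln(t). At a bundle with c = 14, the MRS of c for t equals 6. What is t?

t = 12

MU_c = 4, MU_t = 8/t.
MRS = 4 ÷ (8/t).
MRS depends only on t: 0.5·t = 6 ⇒ t = 6/0.5 = 12.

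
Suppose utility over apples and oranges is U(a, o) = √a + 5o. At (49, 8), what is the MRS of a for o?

MU_a = 1/(2√a), MU_o = 5.
MRS = 1/(2√a) ÷ 5.
At (49, 8): MRS = 1/70.
The indifference curve has slope −1/70 at this bundle.

MRS = 1/70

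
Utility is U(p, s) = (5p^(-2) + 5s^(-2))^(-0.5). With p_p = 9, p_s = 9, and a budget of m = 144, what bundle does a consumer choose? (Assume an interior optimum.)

p* = 8, s* = 8

For CES with ρ = -2, MRS = (s/p)^3.
Tangency: set MRS = p_p/p_s = 9/9 = 1.
So (s/p)^3 = 1; taking the cube root, s/p = 1, i.e. s = p.
Substitute into the budget 9·p + 9·s = 144: 18·p = 144, so p* = 8 and s* = 8.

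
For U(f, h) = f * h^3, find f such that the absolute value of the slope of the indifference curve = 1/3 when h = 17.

MU_f = h^3 and MU_h = 3·f·h^2.
MRS = MU_f/MU_h = (1/3)·h/f.
Substitute h = 17: MRS = (17/3)/f. Setting (17/3)/f = 1/3 gives f = (17/3)/(1/3) = 17.

f = 17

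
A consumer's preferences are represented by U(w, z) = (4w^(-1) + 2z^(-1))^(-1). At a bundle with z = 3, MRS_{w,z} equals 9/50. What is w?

w = 10

For CES with ρ = -1, MRS = (4/2)·(z/w)^2.
Setting (4/2)·(3/w)^2 = 9/50 gives (3/w)^2 = 9/100, so 3/w = 0.3 and w = 10.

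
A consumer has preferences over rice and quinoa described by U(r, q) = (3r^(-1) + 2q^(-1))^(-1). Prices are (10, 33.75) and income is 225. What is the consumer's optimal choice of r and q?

r* = 9, q* = 4

For CES with ρ = -1, MRS = (3/2)·(q/r)^2.
Tangency: set MRS = p_r/p_q = 10/33.75 = 8/27.
So (q/r)^2 = 16/81; taking the square root, q/r = 4/9, i.e. q = (4/9)·r.
Substitute into the budget 10·r + 33.75·q = 225: 25·r = 225, so r* = 9 and q* = (4/9)·9 = 4.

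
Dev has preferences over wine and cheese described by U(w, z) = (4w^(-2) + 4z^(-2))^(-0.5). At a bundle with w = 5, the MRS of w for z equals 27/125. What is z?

For CES with ρ = -2, MRS = (z/w)^3.
Setting (z/5)^3 = 27/125 gives z/5 = 0.6 and z = 3.

z = 3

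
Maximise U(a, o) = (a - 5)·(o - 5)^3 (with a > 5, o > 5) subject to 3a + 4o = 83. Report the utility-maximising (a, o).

a* = 9, o* = 14

MU_a = (o−5)^3, MU_o = 3·(a−5)·(o−5)^2.
MRS = (1/3)·(o−5)/(a−5).
Tangency: set MRS = p_a/p_o = 3/4 = 0.75.
So (1/3)·(o − 5)/(a − 5) = 0.75, i.e. (o − 5) = 2.25·(a − 5).
Rewrite the budget in excess-of-subsistence terms: 3·(a − 5) + 4·(o − 5) = 83 − 3·5 − 4·5 = 48.
Substituting, 12·(a − 5) = 48, so a − 5 = 4 and a* = 9.
Then o − 5 = 2.25·4 = 9, so o* = 14.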